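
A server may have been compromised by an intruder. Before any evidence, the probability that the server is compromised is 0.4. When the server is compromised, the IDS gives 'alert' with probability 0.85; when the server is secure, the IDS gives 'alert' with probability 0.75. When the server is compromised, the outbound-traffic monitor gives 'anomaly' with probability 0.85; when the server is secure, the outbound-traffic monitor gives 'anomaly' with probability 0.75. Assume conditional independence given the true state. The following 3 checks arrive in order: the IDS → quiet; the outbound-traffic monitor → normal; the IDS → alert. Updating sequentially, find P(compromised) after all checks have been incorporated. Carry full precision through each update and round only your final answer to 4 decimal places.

After the IDS='quiet': P(compromised) = 0.15·0.4000 / (0.15·0.4000 + 0.25·0.6000) ≈ 0.2857
After the outbound-traffic monitor='normal': P(compromised) = 0.15·0.2857 / (0.15·0.2857 + 0.25·0.7143) ≈ 0.1935
After the IDS='alert': P(compromised) = 0.85·0.1935 / (0.85·0.1935 + 0.75·0.8065) ≈ 0.2138

0.2138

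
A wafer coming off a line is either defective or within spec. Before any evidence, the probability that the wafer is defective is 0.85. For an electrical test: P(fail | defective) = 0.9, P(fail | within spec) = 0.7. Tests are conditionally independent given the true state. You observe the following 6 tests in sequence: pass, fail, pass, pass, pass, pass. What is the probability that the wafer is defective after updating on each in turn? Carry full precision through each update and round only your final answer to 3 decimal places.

After 'pass': P(defective) = 0.1·0.8500 / (0.1·0.8500 + 0.3·0.1500) ≈ 0.6538
After 'fail': P(defective) = 0.9·0.6538 / (0.9·0.6538 + 0.7·0.3462) ≈ 0.7083
After 'pass': P(defective) = 0.1·0.7083 / (0.1·0.7083 + 0.3·0.2917) ≈ 0.4474
After 'pass': P(defective) = 0.1·0.4474 / (0.1·0.4474 + 0.3·0.5526) ≈ 0.2125
After 'pass': P(defective) = 0.1·0.2125 / (0.1·0.2125 + 0.3·0.7875) ≈ 0.0825
After 'pass': P(defective) = 0.1·0.0825 / (0.1·0.0825 + 0.3·0.9175) ≈ 0.0291

0.029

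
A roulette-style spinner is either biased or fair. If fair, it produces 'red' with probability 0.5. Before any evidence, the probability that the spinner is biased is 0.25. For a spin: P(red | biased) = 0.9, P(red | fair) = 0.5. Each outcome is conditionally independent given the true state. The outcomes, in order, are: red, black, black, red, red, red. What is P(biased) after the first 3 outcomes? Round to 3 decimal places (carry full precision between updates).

After 'red': P(biased) = 0.9·0.2500 / (0.9·0.2500 + 0.5·0.7500) ≈ 0.3750
After 'black': P(biased) = 0.1·0.3750 / (0.1·0.3750 + 0.5·0.6250) ≈ 0.1071
After 'black': P(biased) = 0.1·0.1071 / (0.1·0.1071 + 0.5·0.8929) ≈ 0.0234

0.023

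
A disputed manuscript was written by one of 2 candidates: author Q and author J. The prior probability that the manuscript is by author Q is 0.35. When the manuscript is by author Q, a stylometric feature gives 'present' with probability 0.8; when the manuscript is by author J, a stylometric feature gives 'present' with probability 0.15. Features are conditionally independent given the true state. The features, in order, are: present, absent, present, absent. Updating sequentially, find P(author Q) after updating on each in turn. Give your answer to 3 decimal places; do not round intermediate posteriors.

0.459

After 'present': P(author Q) = 0.8·0.3500 / (0.8·0.3500 + 0.15·0.6500) ≈ 0.7417
After 'absent': P(author Q) = 0.2·0.7417 / (0.2·0.7417 + 0.85·0.2583) ≈ 0.4032
After 'present': P(author Q) = 0.8·0.4032 / (0.8·0.4032 + 0.15·0.5968) ≈ 0.7828
After 'absent': P(author Q) = 0.2·0.7828 / (0.2·0.7828 + 0.85·0.2172) ≈ 0.4589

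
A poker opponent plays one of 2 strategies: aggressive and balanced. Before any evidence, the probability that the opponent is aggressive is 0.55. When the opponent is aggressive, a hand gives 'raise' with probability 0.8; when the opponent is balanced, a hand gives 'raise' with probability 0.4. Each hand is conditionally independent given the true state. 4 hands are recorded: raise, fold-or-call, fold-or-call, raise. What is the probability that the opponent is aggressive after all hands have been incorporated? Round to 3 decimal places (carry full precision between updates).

0.352

Each posterior becomes the prior for the next update.
After 'raise': P(aggressive) = 0.8·0.5500 / (0.8·0.5500 + 0.4·0.4500) ≈ 0.7097
After 'fold-or-call': P(aggressive) = 0.2·0.7097 / (0.2·0.7097 + 0.6·0.2903) ≈ 0.4490
After 'fold-or-call': P(aggressive) = 0.2·0.4490 / (0.2·0.4490 + 0.6·0.5510) ≈ 0.2136
After 'raise': P(aggressive) = 0.8·0.2136 / (0.8·0.2136 + 0.4·0.7864) ≈ 0.3520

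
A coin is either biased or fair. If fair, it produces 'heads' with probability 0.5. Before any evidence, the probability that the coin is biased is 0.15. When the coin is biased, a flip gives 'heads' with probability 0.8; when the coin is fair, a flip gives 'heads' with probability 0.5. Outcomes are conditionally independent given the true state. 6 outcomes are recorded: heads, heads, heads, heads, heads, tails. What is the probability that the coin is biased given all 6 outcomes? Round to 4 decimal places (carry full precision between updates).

0.4253

After 'heads': P(biased) = 0.8·0.1500 / (0.8·0.1500 + 0.5·0.8500) ≈ 0.2202
After 'heads': P(biased) = 0.8·0.2202 / (0.8·0.2202 + 0.5·0.7798) ≈ 0.3112
After 'heads': P(biased) = 0.8·0.3112 / (0.8·0.3112 + 0.5·0.6888) ≈ 0.4196
After 'heads': P(biased) = 0.8·0.4196 / (0.8·0.4196 + 0.5·0.5804) ≈ 0.5363
After 'heads': P(biased) = 0.8·0.5363 / (0.8·0.5363 + 0.5·0.4637) ≈ 0.6492
After 'tails': P(biased) = 0.2·0.6492 / (0.2·0.6492 + 0.5·0.3508) ≈ 0.4253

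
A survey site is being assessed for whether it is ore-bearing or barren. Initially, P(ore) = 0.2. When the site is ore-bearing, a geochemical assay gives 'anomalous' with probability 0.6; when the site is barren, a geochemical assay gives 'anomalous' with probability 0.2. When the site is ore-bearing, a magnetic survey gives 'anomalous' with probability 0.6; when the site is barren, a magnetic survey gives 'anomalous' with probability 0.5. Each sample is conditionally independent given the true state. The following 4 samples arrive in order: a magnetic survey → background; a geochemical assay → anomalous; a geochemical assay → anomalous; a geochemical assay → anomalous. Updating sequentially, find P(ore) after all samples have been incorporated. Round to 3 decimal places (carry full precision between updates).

0.844

After a magnetic survey='background': P(ore) = 0.4·0.2000 / (0.4·0.2000 + 0.5·0.8000) ≈ 0.1667
After a geochemical assay='anomalous': P(ore) = 0.6·0.1667 / (0.6·0.1667 + 0.2·0.8333) ≈ 0.3750
After a geochemical assay='anomalous': P(ore) = 0.6·0.3750 / (0.6·0.3750 + 0.2·0.6250) ≈ 0.6429
After a geochemical assay='anomalous': P(ore) = 0.6·0.6429 / (0.6·0.6429 + 0.2·0.3571) ≈ 0.8438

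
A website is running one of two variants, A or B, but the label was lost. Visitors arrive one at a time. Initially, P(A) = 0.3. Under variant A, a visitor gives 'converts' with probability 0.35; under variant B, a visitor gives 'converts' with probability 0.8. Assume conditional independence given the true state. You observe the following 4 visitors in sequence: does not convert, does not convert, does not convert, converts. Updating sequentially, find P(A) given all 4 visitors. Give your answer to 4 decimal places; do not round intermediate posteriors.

Each posterior becomes the prior for the next update.
After 'does not convert': P(A) = 0.65·0.3000 / (0.65·0.3000 + 0.2·0.7000) ≈ 0.5821
After 'does not convert': P(A) = 0.65·0.5821 / (0.65·0.5821 + 0.2·0.4179) ≈ 0.8191
After 'does not convert': P(A) = 0.65·0.8191 / (0.65·0.8191 + 0.2·0.1809) ≈ 0.9364
After 'converts': P(A) = 0.35·0.9364 / (0.35·0.9364 + 0.8·0.0636) ≈ 0.8655

0.8655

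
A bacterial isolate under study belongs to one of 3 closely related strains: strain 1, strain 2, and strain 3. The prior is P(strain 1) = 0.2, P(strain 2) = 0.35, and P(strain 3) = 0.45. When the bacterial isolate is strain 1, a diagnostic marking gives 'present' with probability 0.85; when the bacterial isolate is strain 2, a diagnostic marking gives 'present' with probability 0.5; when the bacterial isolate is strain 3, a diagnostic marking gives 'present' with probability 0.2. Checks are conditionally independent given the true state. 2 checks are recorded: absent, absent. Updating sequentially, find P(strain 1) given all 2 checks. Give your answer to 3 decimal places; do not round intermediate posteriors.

0.012

Each posterior becomes the prior for the next update.
After 'absent': normaliser = 0.15·0.2000 + 0.5·0.3500 + 0.8·0.4500; P(strain 1) ≈ 0.0531, P(strain 2) ≈ 0.3097, P(strain 3) ≈ 0.6372
After 'absent': normaliser = 0.15·0.0531 + 0.5·0.3097 + 0.8·0.6372; P(strain 1) ≈ 0.0118, P(strain 2) ≈ 0.2303, P(strain 3) ≈ 0.7579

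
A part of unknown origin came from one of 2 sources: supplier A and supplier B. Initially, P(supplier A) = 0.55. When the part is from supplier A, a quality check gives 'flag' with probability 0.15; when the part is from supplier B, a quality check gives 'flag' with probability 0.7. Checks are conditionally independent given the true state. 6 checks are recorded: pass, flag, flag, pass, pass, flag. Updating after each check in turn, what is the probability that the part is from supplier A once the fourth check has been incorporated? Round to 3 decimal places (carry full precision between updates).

Apply Bayes' rule sequentially, carrying P(supplier A) forward.
After 'pass': P(supplier A) = 0.85·0.5500 / (0.85·0.5500 + 0.3·0.4500) ≈ 0.7759
After 'flag': P(supplier A) = 0.15·0.7759 / (0.15·0.7759 + 0.7·0.2241) ≈ 0.4260
After 'flag': P(supplier A) = 0.15·0.4260 / (0.15·0.4260 + 0.7·0.5740) ≈ 0.1372
After 'pass': P(supplier A) = 0.85·0.1372 / (0.85·0.1372 + 0.3·0.8628) ≈ 0.3106

0.311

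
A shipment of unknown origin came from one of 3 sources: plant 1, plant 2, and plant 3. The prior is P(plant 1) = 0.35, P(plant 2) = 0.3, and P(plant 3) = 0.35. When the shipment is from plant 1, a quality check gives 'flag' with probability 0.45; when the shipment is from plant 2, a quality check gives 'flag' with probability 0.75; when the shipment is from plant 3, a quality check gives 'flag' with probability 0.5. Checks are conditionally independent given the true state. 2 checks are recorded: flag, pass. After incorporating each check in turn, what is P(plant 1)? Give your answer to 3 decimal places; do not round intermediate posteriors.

0.376

Apply Bayes' rule sequentially, carrying P(plant 1) forward.
After 'flag': normaliser = 0.45·0.3500 + 0.75·0.3000 + 0.5·0.3500; P(plant 1) ≈ 0.2825, P(plant 2) ≈ 0.4036, P(plant 3) ≈ 0.3139
After 'pass': normaliser = 0.55·0.2825 + 0.25·0.4036 + 0.5·0.3139; P(plant 1) ≈ 0.3760, P(plant 2) ≈ 0.2442, P(plant 3) ≈ 0.3798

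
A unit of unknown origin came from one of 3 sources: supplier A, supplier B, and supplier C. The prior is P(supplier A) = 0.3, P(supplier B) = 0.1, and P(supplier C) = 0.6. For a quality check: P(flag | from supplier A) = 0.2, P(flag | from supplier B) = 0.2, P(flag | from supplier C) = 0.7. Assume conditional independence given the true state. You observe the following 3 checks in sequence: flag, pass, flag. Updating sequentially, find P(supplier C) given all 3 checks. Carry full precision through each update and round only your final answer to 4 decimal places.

0.8733

After 'flag': normaliser = 0.2·0.3000 + 0.2·0.1000 + 0.7·0.6000; P(supplier A) ≈ 0.1200, P(supplier B) ≈ 0.0400, P(supplier C) ≈ 0.8400
After 'pass': normaliser = 0.8·0.1200 + 0.8·0.0400 + 0.3·0.8400; P(supplier A) ≈ 0.2526, P(supplier B) ≈ 0.0842, P(supplier C) ≈ 0.6632
After 'flag': normaliser = 0.2·0.2526 + 0.2·0.0842 + 0.7·0.6632; P(supplier A) ≈ 0.0950, P(supplier B) ≈ 0.0317, P(supplier C) ≈ 0.8733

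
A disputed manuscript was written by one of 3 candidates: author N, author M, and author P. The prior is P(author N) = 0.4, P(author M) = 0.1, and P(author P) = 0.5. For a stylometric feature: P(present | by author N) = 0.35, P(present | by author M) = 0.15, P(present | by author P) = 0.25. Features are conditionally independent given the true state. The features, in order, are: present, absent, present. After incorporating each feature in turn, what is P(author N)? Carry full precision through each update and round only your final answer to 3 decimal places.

0.557

After 'present': normaliser = 0.35·0.4000 + 0.15·0.1000 + 0.25·0.5000; P(author N) ≈ 0.5000, P(author M) ≈ 0.0536, P(author P) ≈ 0.4464
After 'absent': normaliser = 0.65·0.5000 + 0.85·0.0536 + 0.75·0.4464; P(author N) ≈ 0.4608, P(author M) ≈ 0.0646, P(author P) ≈ 0.4747
After 'present': normaliser = 0.35·0.4608 + 0.15·0.0646 + 0.25·0.4747; P(author N) ≈ 0.5568, P(author M) ≈ 0.0334, P(author P) ≈ 0.4097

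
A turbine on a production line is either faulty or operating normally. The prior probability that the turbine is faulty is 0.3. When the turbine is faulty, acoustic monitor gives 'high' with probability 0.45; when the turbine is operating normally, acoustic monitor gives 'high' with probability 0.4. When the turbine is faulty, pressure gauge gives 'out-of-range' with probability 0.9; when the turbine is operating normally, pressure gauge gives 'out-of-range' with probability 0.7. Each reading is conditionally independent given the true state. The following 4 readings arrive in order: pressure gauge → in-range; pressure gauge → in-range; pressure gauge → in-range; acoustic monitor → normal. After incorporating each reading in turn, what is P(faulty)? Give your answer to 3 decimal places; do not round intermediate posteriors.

After pressure gauge='in-range': P(faulty) = 0.1·0.3000 / (0.1·0.3000 + 0.3·0.7000) ≈ 0.1250
After pressure gauge='in-range': P(faulty) = 0.1·0.1250 / (0.1·0.1250 + 0.3·0.8750) ≈ 0.0455
After pressure gauge='in-range': P(faulty) = 0.1·0.0455 / (0.1·0.0455 + 0.3·0.9545) ≈ 0.0156
After acoustic monitor='normal': P(faulty) = 0.55·0.0156 / (0.55·0.0156 + 0.6·0.9844) ≈ 0.0143

0.014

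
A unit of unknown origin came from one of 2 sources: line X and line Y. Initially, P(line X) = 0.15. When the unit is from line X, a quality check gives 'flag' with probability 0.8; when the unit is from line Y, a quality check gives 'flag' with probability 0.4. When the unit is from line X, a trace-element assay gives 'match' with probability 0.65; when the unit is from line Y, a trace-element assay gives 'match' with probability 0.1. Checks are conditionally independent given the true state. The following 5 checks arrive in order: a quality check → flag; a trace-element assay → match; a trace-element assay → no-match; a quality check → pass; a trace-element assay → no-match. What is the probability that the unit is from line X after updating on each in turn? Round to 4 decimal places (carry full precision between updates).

0.1037

After a quality check='flag': P(line X) = 0.8·0.1500 / (0.8·0.1500 + 0.4·0.8500) ≈ 0.2609
After a trace-element assay='match': P(line X) = 0.65·0.2609 / (0.65·0.2609 + 0.1·0.7391) ≈ 0.6964
After a trace-element assay='no-match': P(line X) = 0.35·0.6964 / (0.35·0.6964 + 0.9·0.3036) ≈ 0.4715
After a quality check='pass': P(line X) = 0.2·0.4715 / (0.2·0.4715 + 0.6·0.5285) ≈ 0.2292
After a trace-element assay='no-match': P(line X) = 0.35·0.2292 / (0.35·0.2292 + 0.9·0.7708) ≈ 0.1037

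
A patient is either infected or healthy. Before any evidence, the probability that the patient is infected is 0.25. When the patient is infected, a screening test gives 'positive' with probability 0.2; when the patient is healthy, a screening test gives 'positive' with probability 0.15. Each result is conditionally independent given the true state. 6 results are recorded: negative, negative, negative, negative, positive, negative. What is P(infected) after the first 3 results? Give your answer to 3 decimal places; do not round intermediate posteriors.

0.217

After 'negative': P(infected) = 0.8·0.2500 / (0.8·0.2500 + 0.85·0.7500) ≈ 0.2388
After 'negative': P(infected) = 0.8·0.2388 / (0.8·0.2388 + 0.85·0.7612) ≈ 0.2280
After 'negative': P(infected) = 0.8·0.2280 / (0.8·0.2280 + 0.85·0.7720) ≈ 0.2175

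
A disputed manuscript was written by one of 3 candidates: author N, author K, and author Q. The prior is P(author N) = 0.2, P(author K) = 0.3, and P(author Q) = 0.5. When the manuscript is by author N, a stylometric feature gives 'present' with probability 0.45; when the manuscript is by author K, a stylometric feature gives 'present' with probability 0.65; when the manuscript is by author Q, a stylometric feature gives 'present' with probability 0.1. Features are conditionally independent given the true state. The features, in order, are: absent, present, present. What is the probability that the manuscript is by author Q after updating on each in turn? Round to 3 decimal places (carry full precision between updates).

0.063

After 'absent': normaliser = 0.55·0.2000 + 0.35·0.3000 + 0.9·0.5000; P(author N) ≈ 0.1654, P(author K) ≈ 0.1579, P(author Q) ≈ 0.6767
After 'present': normaliser = 0.45·0.1654 + 0.65·0.1579 + 0.1·0.6767; P(author N) ≈ 0.3041, P(author K) ≈ 0.4194, P(author Q) ≈ 0.2765
After 'present': normaliser = 0.45·0.3041 + 0.65·0.4194 + 0.1·0.2765; P(author N) ≈ 0.3131, P(author K) ≈ 0.6236, P(author Q) ≈ 0.0633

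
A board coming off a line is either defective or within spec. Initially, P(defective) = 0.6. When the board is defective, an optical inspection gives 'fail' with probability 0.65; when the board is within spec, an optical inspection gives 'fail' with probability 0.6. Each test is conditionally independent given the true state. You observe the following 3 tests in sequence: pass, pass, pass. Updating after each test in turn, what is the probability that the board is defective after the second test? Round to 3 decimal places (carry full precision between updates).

0.535

After 'pass': P(defective) = 0.35·0.6000 / (0.35·0.6000 + 0.4·0.4000) ≈ 0.5676
After 'pass': P(defective) = 0.35·0.5676 / (0.35·0.5676 + 0.4·0.4324) ≈ 0.5345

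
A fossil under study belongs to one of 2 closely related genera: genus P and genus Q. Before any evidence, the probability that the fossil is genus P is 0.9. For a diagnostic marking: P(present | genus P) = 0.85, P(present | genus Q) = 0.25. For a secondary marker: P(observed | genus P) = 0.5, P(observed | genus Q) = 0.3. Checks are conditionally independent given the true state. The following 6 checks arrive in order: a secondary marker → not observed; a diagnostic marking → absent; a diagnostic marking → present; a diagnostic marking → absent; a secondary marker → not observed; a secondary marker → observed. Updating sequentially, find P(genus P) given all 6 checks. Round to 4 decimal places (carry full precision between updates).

0.5100

After a secondary marker='not observed': P(genus P) = 0.5·0.9000 / (0.5·0.9000 + 0.7·0.1000) ≈ 0.8654
After a diagnostic marking='absent': P(genus P) = 0.15·0.8654 / (0.15·0.8654 + 0.75·0.1346) ≈ 0.5625
After a diagnostic marking='present': P(genus P) = 0.85·0.5625 / (0.85·0.5625 + 0.25·0.4375) ≈ 0.8138
After a diagnostic marking='absent': P(genus P) = 0.15·0.8138 / (0.15·0.8138 + 0.75·0.1862) ≈ 0.4665
After a secondary marker='not observed': P(genus P) = 0.5·0.4665 / (0.5·0.4665 + 0.7·0.5335) ≈ 0.3844
After a secondary marker='observed': P(genus P) = 0.5·0.3844 / (0.5·0.3844 + 0.3·0.6156) ≈ 0.5100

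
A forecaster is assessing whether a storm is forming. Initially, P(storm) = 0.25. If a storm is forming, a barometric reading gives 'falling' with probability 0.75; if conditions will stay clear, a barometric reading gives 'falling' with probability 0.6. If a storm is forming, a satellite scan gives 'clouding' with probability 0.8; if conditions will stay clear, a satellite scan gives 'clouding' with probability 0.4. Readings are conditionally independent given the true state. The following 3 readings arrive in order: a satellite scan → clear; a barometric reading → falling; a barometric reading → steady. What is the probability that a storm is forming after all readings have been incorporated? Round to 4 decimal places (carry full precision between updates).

0.0799

After a satellite scan='clear': P(storm) = 0.2·0.2500 / (0.2·0.2500 + 0.6·0.7500) ≈ 0.1000
After a barometric reading='falling': P(storm) = 0.75·0.1000 / (0.75·0.1000 + 0.6·0.9000) ≈ 0.1220
After a barometric reading='steady': P(storm) = 0.25·0.1220 / (0.25·0.1220 + 0.4·0.8780) ≈ 0.0799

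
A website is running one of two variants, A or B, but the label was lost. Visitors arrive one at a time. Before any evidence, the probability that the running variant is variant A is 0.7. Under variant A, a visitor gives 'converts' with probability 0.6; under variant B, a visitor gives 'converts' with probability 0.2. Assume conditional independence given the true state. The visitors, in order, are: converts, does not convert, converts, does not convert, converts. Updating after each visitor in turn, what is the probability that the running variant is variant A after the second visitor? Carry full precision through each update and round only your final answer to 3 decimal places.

0.778

After 'converts': P(A) = 0.6·0.7000 / (0.6·0.7000 + 0.2·0.3000) ≈ 0.8750
After 'does not convert': P(A) = 0.4·0.8750 / (0.4·0.8750 + 0.8·0.1250) ≈ 0.7778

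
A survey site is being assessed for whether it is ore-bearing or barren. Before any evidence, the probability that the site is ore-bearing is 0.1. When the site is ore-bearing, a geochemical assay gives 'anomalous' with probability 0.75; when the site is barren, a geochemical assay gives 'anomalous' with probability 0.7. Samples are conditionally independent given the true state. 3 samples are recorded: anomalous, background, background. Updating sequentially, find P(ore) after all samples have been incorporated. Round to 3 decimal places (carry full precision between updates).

0.076

After 'anomalous': P(ore) = 0.75·0.1000 / (0.75·0.1000 + 0.7·0.9000) ≈ 0.1064
After 'background': P(ore) = 0.25·0.1064 / (0.25·0.1064 + 0.3·0.8936) ≈ 0.0903
After 'background': P(ore) = 0.25·0.0903 / (0.25·0.0903 + 0.3·0.9097) ≈ 0.0764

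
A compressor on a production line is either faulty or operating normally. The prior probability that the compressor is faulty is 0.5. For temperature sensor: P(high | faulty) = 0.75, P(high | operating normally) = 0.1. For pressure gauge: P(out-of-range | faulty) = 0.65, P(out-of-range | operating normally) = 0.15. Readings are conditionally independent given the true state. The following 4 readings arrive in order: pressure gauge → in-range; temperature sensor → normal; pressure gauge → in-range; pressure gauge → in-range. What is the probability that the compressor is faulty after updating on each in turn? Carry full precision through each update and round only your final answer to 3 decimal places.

After pressure gauge='in-range': P(faulty) = 0.35·0.5000 / (0.35·0.5000 + 0.85·0.5000) ≈ 0.2917
After temperature sensor='normal': P(faulty) = 0.25·0.2917 / (0.25·0.2917 + 0.9·0.7083) ≈ 0.1026
After pressure gauge='in-range': P(faulty) = 0.35·0.1026 / (0.35·0.1026 + 0.85·0.8974) ≈ 0.0450
After pressure gauge='in-range': P(faulty) = 0.35·0.0450 / (0.35·0.0450 + 0.85·0.9550) ≈ 0.0190

0.019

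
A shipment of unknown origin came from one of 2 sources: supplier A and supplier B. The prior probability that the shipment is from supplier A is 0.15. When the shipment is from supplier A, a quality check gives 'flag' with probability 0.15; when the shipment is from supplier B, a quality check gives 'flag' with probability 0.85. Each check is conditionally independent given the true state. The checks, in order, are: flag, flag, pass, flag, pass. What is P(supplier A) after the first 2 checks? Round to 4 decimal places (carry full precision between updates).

0.0055

After 'flag': P(supplier A) = 0.15·0.1500 / (0.15·0.1500 + 0.85·0.8500) ≈ 0.0302
After 'flag': P(supplier A) = 0.15·0.0302 / (0.15·0.0302 + 0.85·0.9698) ≈ 0.0055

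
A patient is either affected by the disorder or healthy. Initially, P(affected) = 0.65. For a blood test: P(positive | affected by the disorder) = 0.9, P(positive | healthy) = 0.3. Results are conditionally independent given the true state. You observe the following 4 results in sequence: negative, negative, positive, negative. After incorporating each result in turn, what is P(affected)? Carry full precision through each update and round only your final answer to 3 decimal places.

0.016

After 'negative': P(affected) = 0.1·0.6500 / (0.1·0.6500 + 0.7·0.3500) ≈ 0.2097
After 'negative': P(affected) = 0.1·0.2097 / (0.1·0.2097 + 0.7·0.7903) ≈ 0.0365
After 'positive': P(affected) = 0.9·0.0365 / (0.9·0.0365 + 0.3·0.9635) ≈ 0.1021
After 'negative': P(affected) = 0.1·0.1021 / (0.1·0.1021 + 0.7·0.8979) ≈ 0.0160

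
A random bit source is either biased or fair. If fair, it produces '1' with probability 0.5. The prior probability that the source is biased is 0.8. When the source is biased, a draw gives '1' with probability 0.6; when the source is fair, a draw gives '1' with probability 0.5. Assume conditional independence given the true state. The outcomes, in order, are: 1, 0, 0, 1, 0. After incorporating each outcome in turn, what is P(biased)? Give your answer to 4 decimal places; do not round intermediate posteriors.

0.7468

After '1': P(biased) = 0.6·0.8000 / (0.6·0.8000 + 0.5·0.2000) ≈ 0.8276
After '0': P(biased) = 0.4·0.8276 / (0.4·0.8276 + 0.5·0.1724) ≈ 0.7934
After '0': P(biased) = 0.4·0.7934 / (0.4·0.7934 + 0.5·0.2066) ≈ 0.7544
After '1': P(biased) = 0.6·0.7544 / (0.6·0.7544 + 0.5·0.2456) ≈ 0.7866
After '0': P(biased) = 0.4·0.7866 / (0.4·0.7866 + 0.5·0.2134) ≈ 0.7468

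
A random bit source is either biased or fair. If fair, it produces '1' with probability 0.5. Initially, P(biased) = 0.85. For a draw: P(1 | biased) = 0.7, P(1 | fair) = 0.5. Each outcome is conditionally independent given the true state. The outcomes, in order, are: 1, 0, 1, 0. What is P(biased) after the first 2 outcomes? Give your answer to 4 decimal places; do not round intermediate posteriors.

After '1': P(biased) = 0.7·0.8500 / (0.7·0.8500 + 0.5·0.1500) ≈ 0.8881
After '0': P(biased) = 0.3·0.8881 / (0.3·0.8881 + 0.5·0.1119) ≈ 0.8264

0.8264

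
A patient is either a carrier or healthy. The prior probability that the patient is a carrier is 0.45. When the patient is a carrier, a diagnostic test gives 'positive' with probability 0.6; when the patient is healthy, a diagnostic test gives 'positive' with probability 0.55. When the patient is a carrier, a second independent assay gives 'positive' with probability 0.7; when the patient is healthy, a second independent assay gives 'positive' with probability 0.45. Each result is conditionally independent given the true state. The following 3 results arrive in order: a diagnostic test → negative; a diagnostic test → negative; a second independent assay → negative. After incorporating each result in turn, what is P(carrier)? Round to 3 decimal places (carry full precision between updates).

After a diagnostic test='negative': P(carrier) = 0.4·0.4500 / (0.4·0.4500 + 0.45·0.5500) ≈ 0.4211
After a diagnostic test='negative': P(carrier) = 0.4·0.4211 / (0.4·0.4211 + 0.45·0.5789) ≈ 0.3926
After a second independent assay='negative': P(carrier) = 0.3·0.3926 / (0.3·0.3926 + 0.55·0.6074) ≈ 0.2607

0.261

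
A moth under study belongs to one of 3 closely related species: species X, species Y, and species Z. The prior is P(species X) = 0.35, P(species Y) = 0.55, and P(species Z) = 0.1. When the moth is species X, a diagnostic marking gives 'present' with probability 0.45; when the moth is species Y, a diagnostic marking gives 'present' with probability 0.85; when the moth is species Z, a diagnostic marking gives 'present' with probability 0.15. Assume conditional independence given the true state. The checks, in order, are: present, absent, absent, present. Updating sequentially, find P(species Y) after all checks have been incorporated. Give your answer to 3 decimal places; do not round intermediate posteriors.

0.279

After 'present': normaliser = 0.45·0.3500 + 0.85·0.5500 + 0.15·0.1000; P(species X) ≈ 0.2461, P(species Y) ≈ 0.7305, P(species Z) ≈ 0.0234
After 'absent': normaliser = 0.55·0.2461 + 0.15·0.7305 + 0.85·0.0234; P(species X) ≈ 0.5111, P(species Y) ≈ 0.4137, P(species Z) ≈ 0.0752
After 'absent': normaliser = 0.55·0.5111 + 0.15·0.4137 + 0.85·0.0752; P(species X) ≈ 0.6905, P(species Y) ≈ 0.1524, P(species Z) ≈ 0.1571
After 'present': normaliser = 0.45·0.6905 + 0.85·0.1524 + 0.15·0.1571; P(species X) ≈ 0.6699, P(species Y) ≈ 0.2793, P(species Z) ≈ 0.0508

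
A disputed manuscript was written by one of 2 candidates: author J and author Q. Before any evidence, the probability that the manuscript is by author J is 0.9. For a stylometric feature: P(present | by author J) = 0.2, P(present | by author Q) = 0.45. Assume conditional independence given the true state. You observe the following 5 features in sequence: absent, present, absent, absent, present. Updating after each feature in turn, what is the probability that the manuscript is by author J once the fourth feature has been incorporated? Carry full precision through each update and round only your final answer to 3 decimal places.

After 'absent': P(author J) = 0.8·0.9000 / (0.8·0.9000 + 0.55·0.1000) ≈ 0.9290
After 'present': P(author J) = 0.2·0.9290 / (0.2·0.9290 + 0.45·0.0710) ≈ 0.8533
After 'absent': P(author J) = 0.8·0.8533 / (0.8·0.8533 + 0.55·0.1467) ≈ 0.8943
After 'absent': P(author J) = 0.8·0.8943 / (0.8·0.8943 + 0.55·0.1057) ≈ 0.9249

0.925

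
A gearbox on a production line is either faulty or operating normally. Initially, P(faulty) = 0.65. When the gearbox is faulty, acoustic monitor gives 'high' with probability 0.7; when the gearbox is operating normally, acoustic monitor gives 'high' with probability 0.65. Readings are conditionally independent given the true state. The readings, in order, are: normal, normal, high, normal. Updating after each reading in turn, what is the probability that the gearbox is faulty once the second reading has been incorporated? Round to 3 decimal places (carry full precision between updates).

After 'normal': P(faulty) = 0.3·0.6500 / (0.3·0.6500 + 0.35·0.3500) ≈ 0.6142
After 'normal': P(faulty) = 0.3·0.6142 / (0.3·0.6142 + 0.35·0.3858) ≈ 0.5771

0.577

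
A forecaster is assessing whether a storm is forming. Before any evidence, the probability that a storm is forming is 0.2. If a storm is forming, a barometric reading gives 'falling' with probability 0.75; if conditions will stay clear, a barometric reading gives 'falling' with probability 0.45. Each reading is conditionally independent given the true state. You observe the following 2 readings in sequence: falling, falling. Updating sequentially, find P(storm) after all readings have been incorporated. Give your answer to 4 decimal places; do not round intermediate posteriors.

Apply Bayes' rule sequentially, carrying P(storm) forward.
After 'falling': P(storm) = 0.75·0.2000 / (0.75·0.2000 + 0.45·0.8000) ≈ 0.2941
After 'falling': P(storm) = 0.75·0.2941 / (0.75·0.2941 + 0.45·0.7059) ≈ 0.4098

0.4098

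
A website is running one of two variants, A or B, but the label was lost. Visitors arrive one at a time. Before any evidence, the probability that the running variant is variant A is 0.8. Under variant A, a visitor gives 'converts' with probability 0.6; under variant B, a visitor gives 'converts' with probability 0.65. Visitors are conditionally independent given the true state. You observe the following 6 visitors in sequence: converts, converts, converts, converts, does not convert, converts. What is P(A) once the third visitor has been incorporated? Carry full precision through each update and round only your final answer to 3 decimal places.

0.759

After 'converts': P(A) = 0.6·0.8000 / (0.6·0.8000 + 0.65·0.2000) ≈ 0.7869
After 'converts': P(A) = 0.6·0.7869 / (0.6·0.7869 + 0.65·0.2131) ≈ 0.7732
After 'converts': P(A) = 0.6·0.7732 / (0.6·0.7732 + 0.65·0.2268) ≈ 0.7588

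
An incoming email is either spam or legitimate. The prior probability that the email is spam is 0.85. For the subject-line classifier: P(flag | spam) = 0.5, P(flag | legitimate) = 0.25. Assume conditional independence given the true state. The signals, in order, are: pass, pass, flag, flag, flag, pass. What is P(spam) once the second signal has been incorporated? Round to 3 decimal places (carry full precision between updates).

0.716

After 'pass': P(spam) = 0.5·0.8500 / (0.5·0.8500 + 0.75·0.1500) ≈ 0.7907
After 'pass': P(spam) = 0.5·0.7907 / (0.5·0.7907 + 0.75·0.2093) ≈ 0.7158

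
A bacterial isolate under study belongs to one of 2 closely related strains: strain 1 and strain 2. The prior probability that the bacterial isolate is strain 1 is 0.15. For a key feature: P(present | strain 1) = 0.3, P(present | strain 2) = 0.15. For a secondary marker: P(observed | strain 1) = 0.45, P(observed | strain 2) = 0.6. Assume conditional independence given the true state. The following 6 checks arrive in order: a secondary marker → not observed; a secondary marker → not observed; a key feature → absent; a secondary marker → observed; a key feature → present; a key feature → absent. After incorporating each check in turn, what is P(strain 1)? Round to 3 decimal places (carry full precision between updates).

0.253

After a secondary marker='not observed': P(strain 1) = 0.55·0.1500 / (0.55·0.1500 + 0.4·0.8500) ≈ 0.1953
After a secondary marker='not observed': P(strain 1) = 0.55·0.1953 / (0.55·0.1953 + 0.4·0.8047) ≈ 0.2502
After a key feature='absent': P(strain 1) = 0.7·0.2502 / (0.7·0.2502 + 0.85·0.7498) ≈ 0.2155
After a secondary marker='observed': P(strain 1) = 0.45·0.2155 / (0.45·0.2155 + 0.6·0.7845) ≈ 0.1709
After a key feature='present': P(strain 1) = 0.3·0.1709 / (0.3·0.1709 + 0.15·0.8291) ≈ 0.2919
After a key feature='absent': P(strain 1) = 0.7·0.2919 / (0.7·0.2919 + 0.85·0.7081) ≈ 0.2534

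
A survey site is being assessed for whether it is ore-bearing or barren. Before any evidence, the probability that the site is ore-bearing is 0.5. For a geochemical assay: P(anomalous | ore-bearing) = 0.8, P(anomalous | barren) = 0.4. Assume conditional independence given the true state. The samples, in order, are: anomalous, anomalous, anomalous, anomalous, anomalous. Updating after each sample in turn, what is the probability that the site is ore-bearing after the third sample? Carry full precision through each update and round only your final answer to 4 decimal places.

0.8889

Apply Bayes' rule sequentially, carrying P(ore) forward.
After 'anomalous': P(ore) = 0.8·0.5000 / (0.8·0.5000 + 0.4·0.5000) ≈ 0.6667
After 'anomalous': P(ore) = 0.8·0.6667 / (0.8·0.6667 + 0.4·0.3333) ≈ 0.8000
After 'anomalous': P(ore) = 0.8·0.8000 / (0.8·0.8000 + 0.4·0.2000) ≈ 0.8889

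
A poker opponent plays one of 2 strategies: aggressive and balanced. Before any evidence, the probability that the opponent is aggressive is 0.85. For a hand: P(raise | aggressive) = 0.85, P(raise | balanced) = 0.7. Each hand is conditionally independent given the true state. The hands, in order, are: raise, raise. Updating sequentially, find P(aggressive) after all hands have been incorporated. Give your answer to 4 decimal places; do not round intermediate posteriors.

After 'raise': P(aggressive) = 0.85·0.8500 / (0.85·0.8500 + 0.7·0.1500) ≈ 0.8731
After 'raise': P(aggressive) = 0.85·0.8731 / (0.85·0.8731 + 0.7·0.1269) ≈ 0.8931

0.8931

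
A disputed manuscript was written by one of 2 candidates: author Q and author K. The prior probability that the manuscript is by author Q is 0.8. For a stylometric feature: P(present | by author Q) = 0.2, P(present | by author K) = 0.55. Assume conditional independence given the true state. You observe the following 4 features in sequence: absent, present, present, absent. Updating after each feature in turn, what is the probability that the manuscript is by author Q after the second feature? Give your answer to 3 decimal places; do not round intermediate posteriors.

0.721

After 'absent': P(author Q) = 0.8·0.8000 / (0.8·0.8000 + 0.45·0.2000) ≈ 0.8767
After 'present': P(author Q) = 0.2·0.8767 / (0.2·0.8767 + 0.55·0.1233) ≈ 0.7211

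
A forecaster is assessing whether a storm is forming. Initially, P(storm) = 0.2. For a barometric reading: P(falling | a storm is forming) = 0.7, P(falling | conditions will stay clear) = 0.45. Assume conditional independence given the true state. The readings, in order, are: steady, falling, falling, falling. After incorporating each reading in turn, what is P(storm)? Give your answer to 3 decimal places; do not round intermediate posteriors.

0.339

After 'steady': P(storm) = 0.3·0.2000 / (0.3·0.2000 + 0.55·0.8000) ≈ 0.1200
After 'falling': P(storm) = 0.7·0.1200 / (0.7·0.1200 + 0.45·0.8800) ≈ 0.1750
After 'falling': P(storm) = 0.7·0.1750 / (0.7·0.1750 + 0.45·0.8250) ≈ 0.2481
After 'falling': P(storm) = 0.7·0.2481 / (0.7·0.2481 + 0.45·0.7519) ≈ 0.3392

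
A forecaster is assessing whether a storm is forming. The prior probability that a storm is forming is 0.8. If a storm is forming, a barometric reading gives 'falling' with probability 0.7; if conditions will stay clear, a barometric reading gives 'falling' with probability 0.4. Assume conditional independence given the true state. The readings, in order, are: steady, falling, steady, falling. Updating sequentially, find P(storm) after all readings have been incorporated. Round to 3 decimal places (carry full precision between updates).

0.754

After 'steady': P(storm) = 0.3·0.8000 / (0.3·0.8000 + 0.6·0.2000) ≈ 0.6667
After 'falling': P(storm) = 0.7·0.6667 / (0.7·0.6667 + 0.4·0.3333) ≈ 0.7778
After 'steady': P(storm) = 0.3·0.7778 / (0.3·0.7778 + 0.6·0.2222) ≈ 0.6364
After 'falling': P(storm) = 0.7·0.6364 / (0.7·0.6364 + 0.4·0.3636) ≈ 0.7538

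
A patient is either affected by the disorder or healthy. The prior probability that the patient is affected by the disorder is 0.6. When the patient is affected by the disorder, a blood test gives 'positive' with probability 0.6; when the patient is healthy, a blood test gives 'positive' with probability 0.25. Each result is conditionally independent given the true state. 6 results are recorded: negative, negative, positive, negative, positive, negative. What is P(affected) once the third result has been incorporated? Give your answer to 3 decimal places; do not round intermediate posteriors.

0.506

After 'negative': P(affected) = 0.4·0.6000 / (0.4·0.6000 + 0.75·0.4000) ≈ 0.4444
After 'negative': P(affected) = 0.4·0.4444 / (0.4·0.4444 + 0.75·0.5556) ≈ 0.2991
After 'positive': P(affected) = 0.6·0.2991 / (0.6·0.2991 + 0.25·0.7009) ≈ 0.5059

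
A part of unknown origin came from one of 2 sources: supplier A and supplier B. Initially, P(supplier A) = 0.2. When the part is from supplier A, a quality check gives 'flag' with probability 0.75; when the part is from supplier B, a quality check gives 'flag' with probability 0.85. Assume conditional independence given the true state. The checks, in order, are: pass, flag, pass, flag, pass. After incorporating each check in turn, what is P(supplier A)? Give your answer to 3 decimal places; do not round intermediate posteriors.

0.474

After 'pass': P(supplier A) = 0.25·0.2000 / (0.25·0.2000 + 0.15·0.8000) ≈ 0.2941
After 'flag': P(supplier A) = 0.75·0.2941 / (0.75·0.2941 + 0.85·0.7059) ≈ 0.2688
After 'pass': P(supplier A) = 0.25·0.2688 / (0.25·0.2688 + 0.15·0.7312) ≈ 0.3799
After 'flag': P(supplier A) = 0.75·0.3799 / (0.75·0.3799 + 0.85·0.6201) ≈ 0.3509
After 'pass': P(supplier A) = 0.25·0.3509 / (0.25·0.3509 + 0.15·0.6491) ≈ 0.4740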